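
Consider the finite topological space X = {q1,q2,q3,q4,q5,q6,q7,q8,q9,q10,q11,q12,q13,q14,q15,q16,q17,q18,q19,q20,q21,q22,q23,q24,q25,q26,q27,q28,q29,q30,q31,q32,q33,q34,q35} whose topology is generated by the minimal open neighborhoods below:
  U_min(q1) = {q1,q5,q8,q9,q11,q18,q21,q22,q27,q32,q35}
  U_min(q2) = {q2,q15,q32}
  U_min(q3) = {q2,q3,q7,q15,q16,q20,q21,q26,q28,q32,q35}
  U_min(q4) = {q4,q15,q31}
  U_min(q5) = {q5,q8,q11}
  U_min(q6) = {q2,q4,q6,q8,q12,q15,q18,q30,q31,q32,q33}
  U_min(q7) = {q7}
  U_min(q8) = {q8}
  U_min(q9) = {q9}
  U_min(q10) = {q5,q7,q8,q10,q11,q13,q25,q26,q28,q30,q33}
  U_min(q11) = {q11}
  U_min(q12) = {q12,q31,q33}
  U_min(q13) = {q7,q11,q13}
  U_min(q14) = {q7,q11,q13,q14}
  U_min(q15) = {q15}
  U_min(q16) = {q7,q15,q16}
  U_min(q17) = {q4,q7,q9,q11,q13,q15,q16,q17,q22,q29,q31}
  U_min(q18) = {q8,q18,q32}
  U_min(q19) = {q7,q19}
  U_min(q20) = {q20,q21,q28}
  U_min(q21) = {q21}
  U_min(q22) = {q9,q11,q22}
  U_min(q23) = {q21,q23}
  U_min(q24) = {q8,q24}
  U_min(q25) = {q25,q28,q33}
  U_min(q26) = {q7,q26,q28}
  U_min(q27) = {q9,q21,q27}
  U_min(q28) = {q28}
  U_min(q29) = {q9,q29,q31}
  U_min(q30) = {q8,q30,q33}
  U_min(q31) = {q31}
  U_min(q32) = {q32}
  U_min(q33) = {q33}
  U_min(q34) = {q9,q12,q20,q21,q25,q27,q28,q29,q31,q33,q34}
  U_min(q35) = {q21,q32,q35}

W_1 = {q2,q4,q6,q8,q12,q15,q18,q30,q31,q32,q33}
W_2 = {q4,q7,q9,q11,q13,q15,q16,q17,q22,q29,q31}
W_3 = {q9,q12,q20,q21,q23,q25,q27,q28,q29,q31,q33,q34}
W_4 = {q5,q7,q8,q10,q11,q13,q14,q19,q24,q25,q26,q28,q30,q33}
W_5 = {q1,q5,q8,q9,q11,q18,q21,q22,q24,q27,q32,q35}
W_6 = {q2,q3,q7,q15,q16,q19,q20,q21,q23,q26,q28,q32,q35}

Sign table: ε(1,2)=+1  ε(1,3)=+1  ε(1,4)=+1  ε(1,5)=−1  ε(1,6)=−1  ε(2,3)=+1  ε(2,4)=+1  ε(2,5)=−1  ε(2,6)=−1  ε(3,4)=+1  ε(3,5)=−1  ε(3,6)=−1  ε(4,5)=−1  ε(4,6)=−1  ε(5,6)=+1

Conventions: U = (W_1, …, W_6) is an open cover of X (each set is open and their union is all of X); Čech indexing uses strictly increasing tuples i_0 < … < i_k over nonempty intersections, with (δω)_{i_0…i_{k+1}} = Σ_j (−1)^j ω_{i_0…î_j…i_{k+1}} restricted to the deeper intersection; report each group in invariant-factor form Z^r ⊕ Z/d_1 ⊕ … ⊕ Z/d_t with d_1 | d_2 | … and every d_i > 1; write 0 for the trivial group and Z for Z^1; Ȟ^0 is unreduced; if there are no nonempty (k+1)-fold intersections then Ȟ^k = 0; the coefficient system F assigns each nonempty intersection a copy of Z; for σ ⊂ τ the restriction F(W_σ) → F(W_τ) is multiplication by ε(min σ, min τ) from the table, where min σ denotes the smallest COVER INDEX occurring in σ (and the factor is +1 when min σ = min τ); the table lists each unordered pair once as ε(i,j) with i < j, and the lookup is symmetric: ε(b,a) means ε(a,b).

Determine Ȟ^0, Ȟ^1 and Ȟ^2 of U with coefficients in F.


intersection data:
  W12={q4,q15,q31} W13={q12,q31,q33} W14={q8,q30,q33} W15={q8,q18,q32} W16={q2,q15,q32} W23={q9,q29,q31} W24={q7,q11,q13} W25={q9,q11,q22} W26={q7,q15,q16} W34={q25,q28,q33} W35={q9,q21,q27} W36={q20,q21,q23,q28} W45={q5,q8,q11,q24} W46={q7,q19,q26,q28} W56={q21,q32,q35}
  W123={q31} W126={q15} W134={q33} W145={q8} W156={q32} W235={q9} W245={q11} W246={q7} W346={q28} W356={q21}
C dims 6,15,10; δ0: rk 5, SNF 1^5; δ1: rk 10, SNF 1^9·2
Ȟ^0 = (6 − 5) − 0 = 1, so Ȟ^0 ≅ Z
Ȟ^1 = (15 − 10) − 5 = 0, so Ȟ^1 ≅ 0
Ȟ^2 = (10 − 0) − 10 = 0 plus torsion [2], so Ȟ^2 ≅ Z/2

Ȟ^0 ≅ Z; Ȟ^1 ≅ 0; Ȟ^2 ≅ Z/2


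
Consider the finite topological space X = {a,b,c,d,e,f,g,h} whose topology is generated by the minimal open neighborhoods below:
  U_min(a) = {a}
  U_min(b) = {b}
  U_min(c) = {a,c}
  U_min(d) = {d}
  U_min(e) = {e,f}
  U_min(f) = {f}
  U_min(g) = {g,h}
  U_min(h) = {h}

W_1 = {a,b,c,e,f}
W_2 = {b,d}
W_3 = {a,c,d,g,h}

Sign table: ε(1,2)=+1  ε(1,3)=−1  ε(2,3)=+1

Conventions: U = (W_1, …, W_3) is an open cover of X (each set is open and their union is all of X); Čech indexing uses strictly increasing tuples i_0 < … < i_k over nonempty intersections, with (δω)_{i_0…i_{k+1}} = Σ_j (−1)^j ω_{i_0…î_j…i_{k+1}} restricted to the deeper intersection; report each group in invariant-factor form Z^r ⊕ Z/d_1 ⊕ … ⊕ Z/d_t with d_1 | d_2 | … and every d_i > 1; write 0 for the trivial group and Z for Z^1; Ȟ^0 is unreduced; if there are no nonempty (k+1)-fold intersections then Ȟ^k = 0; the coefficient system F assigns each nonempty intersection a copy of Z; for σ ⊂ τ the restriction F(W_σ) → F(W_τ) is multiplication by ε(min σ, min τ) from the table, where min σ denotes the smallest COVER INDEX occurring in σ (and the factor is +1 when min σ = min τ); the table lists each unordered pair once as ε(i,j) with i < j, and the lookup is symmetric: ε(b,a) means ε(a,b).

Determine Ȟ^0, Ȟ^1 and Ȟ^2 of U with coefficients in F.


Ȟ^0 ≅ 0, Ȟ^1 ≅ Z/2 and Ȟ^2 ≅ 0

cover nerve:
  W12={b} W13={a,c} W23={d}
C dims 3,3; δ0: rk 3, SNF 1^2·2
Ȟ^0: (3−3)−0=0 ⇒ 0
Ȟ^1: (3−0)−3=0 plus torsion [2] ⇒ Z/2
Ȟ^2: (0−0)−0=0 ⇒ 0


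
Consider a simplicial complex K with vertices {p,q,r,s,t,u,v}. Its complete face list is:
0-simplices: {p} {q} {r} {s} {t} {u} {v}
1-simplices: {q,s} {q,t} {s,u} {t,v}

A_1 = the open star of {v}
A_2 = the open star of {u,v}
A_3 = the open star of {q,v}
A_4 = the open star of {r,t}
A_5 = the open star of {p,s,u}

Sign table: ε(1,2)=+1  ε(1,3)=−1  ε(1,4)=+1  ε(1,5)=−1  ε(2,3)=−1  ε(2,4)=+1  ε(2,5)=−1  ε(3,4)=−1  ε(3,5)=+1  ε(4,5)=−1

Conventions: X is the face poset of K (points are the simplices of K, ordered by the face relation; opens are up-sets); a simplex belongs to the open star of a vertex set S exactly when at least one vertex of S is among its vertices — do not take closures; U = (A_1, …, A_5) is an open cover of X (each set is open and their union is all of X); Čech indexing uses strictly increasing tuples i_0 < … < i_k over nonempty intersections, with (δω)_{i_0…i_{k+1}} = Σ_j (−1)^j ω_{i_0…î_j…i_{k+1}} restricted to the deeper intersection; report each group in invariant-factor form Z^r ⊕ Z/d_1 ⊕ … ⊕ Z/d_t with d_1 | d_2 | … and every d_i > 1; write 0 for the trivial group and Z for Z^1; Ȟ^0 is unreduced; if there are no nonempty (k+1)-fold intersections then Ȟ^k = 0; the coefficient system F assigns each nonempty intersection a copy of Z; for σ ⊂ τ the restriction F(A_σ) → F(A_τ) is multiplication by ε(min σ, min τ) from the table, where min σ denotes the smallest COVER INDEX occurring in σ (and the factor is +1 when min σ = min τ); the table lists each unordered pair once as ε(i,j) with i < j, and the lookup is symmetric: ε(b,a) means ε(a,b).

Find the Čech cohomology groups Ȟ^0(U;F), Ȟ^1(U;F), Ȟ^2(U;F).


Ȟ^0(U;F) ≅ Z, Ȟ^1(U;F) ≅ Z, Ȟ^2(U;F) ≅ 0

cover nerve:
  A1={{v},{t,v}} A2={{u},{v},{s,u},{t,v}} A3={{q},{v},{q,s},{q,t},{t,v}} A4={{r},{t},{q,t},{t,v}} A5={{p},{s},{u},{q,s},{s,u}}
  A12={{v},{t,v}} A13={{v},{t,v}} A14={{t,v}} A23={{v},{t,v}} A24={{t,v}} A25={{u},{s,u}} A34={{q,t},{t,v}} A35={{q,s}}
  A123={{v},{t,v}} A124={{t,v}} A134={{t,v}} A234={{t,v}}
  A1234={{t,v}}
C dims 5,8,4,1; δ0: rk 4, SNF 1^4; δ1: rk 3, SNF 1^3; δ2: rk 1, SNF 1^1
Ȟ^0: (5−4)−0=1 ⇒ Z
Ȟ^1: (8−3)−4=1 ⇒ Z
Ȟ^2: (4−1)−3=0 ⇒ 0


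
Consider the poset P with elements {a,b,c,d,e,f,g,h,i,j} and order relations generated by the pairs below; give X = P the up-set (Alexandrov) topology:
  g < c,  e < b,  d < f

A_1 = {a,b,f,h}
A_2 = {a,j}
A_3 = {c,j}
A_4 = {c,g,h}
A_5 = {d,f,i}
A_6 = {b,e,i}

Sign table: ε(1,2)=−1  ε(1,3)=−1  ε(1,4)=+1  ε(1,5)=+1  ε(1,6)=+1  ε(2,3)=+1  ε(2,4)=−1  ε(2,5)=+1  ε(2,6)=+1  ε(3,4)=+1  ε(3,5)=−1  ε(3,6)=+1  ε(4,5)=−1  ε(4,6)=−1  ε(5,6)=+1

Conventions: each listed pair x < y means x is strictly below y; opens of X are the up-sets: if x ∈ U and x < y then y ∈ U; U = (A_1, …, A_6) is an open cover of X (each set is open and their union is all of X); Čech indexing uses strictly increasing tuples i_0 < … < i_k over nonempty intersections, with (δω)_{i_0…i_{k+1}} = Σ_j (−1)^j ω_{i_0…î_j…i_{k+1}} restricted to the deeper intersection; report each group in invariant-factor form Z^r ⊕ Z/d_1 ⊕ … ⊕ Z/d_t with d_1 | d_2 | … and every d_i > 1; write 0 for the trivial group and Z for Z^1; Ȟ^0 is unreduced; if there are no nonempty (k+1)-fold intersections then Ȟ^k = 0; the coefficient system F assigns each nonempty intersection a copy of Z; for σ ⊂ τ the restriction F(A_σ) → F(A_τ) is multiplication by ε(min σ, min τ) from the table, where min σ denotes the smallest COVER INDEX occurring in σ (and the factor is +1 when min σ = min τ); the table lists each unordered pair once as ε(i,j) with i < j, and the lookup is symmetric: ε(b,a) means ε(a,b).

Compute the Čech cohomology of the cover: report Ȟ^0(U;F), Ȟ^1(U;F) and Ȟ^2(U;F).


nonempty overlaps:
  A12={a} A14={h} A15={f} A16={b} A23={j} A34={c} A56={i}
C dims 6,7; δ0: rk 6, SNF 1^5·2
degree 0: 6−6−0 = 0 → Ȟ^0 ≅ 0
degree 1: 7−0−6 = 1 plus torsion [2] → Ȟ^1 ≅ Z ⊕ Z/2
degree 2: 0−0−0 = 0 → Ȟ^2 ≅ 0

Ȟ^0 = 0, Ȟ^1 = Z ⊕ Z/2 and Ȟ^2 = 0


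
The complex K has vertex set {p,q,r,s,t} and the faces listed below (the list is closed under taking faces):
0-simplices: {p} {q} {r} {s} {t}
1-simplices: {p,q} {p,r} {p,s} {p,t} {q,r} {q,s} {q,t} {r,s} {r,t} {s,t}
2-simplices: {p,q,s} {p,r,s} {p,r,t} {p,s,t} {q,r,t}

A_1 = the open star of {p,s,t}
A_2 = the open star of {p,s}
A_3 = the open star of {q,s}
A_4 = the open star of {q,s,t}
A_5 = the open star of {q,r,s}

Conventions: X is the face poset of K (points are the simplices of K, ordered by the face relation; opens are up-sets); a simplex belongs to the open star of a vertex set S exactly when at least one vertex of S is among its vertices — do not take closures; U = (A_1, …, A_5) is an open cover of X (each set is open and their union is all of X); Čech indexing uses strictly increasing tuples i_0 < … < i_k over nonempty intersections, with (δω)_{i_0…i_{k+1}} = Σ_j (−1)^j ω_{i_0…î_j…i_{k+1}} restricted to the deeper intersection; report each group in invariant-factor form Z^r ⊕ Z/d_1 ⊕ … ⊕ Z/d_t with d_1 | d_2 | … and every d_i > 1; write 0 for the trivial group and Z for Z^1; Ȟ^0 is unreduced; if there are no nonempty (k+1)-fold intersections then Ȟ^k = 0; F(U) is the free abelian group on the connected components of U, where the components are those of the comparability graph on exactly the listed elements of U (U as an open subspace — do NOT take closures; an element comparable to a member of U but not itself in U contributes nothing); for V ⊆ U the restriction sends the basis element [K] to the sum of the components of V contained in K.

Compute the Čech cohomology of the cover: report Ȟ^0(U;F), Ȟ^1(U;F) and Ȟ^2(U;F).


cover nerve:
  A1={{p},{s},{t},{p,q},{p,r},{p,s},{p,t},{q,s},{q,t},{r,s},{r,t},{s,t},{p,q,s},{p,r,s},{p,r,t},{p,s,t},{q,r,t}} A2={{p},{s},{p,q},{p,r},{p,s},{p,t},{q,s},{r,s},{s,t},{p,q,s},{p,r,s},{p,r,t},{p,s,t}} A3={{q},{s},{p,q},{p,s},{q,r},{q,s},{q,t},{r,s},{s,t},{p,q,s},{p,r,s},{p,s,t},{q,r,t}} A4={{q},{s},{t},{p,q},{p,s},{p,t},{q,r},{q,s},{q,t},{r,s},{r,t},{s,t},{p,q,s},{p,r,s},{p,r,t},{p,s,t},{q,r,t}} A5={{q},{r},{s},{p,q},{p,r},{p,s},{q,r},{q,s},{q,t},{r,s},{r,t},{s,t},{p,q,s},{p,r,s},{p,r,t},{p,s,t},{q,r,t}}
  A12={{p},{s},{p,q},{p,r},{p,s},{p,t},{q,s},{r,s},{s,t},{p,q,s},{p,r,s},{p,r,t},{p,s,t}} A13={{s},{p,q},{p,s},{q,s},{q,t},{r,s},{s,t},{p,q,s},{p,r,s},{p,s,t},{q,r,t}} A14={{s},{t},{p,q},{p,s},{p,t},{q,s},{q,t},{r,s},{r,t},{s,t},{p,q,s},{p,r,s},{p,r,t},{p,s,t},{q,r,t}} A15={{s},{p,q},{p,r},{p,s},{q,s},{q,t},{r,s},{r,t},{s,t},{p,q,s},{p,r,s},{p,r,t},{p,s,t},{q,r,t}} A23={{s},{p,q},{p,s},{q,s},{r,s},{s,t},{p,q,s},{p,r,s},{p,s,t}} A24={{s},{p,q},{p,s},{p,t},{q,s},{r,s},{s,t},{p,q,s},{p,r,s},{p,r,t},{p,s,t}} A25={{s},{p,q},{p,r},{p,s},{q,s},{r,s},{s,t},{p,q,s},{p,r,s},{p,r,t},{p,s,t}} A34={{q},{s},{p,q},{p,s},{q,r},{q,s},{q,t},{r,s},{s,t},{p,q,s},{p,r,s},{p,s,t},{q,r,t}} A35={{q},{s},{p,q},{p,s},{q,r},{q,s},{q,t},{r,s},{s,t},{p,q,s},{p,r,s},{p,s,t},{q,r,t}} A45={{q},{s},{p,q},{p,s},{q,r},{q,s},{q,t},{r,s},{r,t},{s,t},{p,q,s},{p,r,s},{p,r,t},{p,s,t},{q,r,t}}
  A123={{s},{p,q},{p,s},{q,s},{r,s},{s,t},{p,q,s},{p,r,s},{p,s,t}} A124={{s},{p,q},{p,s},{p,t},{q,s},{r,s},{s,t},{p,q,s},{p,r,s},{p,r,t},{p,s,t}} A125={{s},{p,q},{p,r},{p,s},{q,s},{r,s},{s,t},{p,q,s},{p,r,s},{p,r,t},{p,s,t}} A134={{s},{p,q},{p,s},{q,s},{q,t},{r,s},{s,t},{p,q,s},{p,r,s},{p,s,t},{q,r,t}} A135={{s},{p,q},{p,s},{q,s},{q,t},{r,s},{s,t},{p,q,s},{p,r,s},{p,s,t},{q,r,t}} A145={{s},{p,q},{p,s},{q,s},{q,t},{r,s},{r,t},{s,t},{p,q,s},{p,r,s},{p,r,t},{p,s,t},{q,r,t}} A234={{s},{p,q},{p,s},{q,s},{r,s},{s,t},{p,q,s},{p,r,s},{p,s,t}} A235={{s},{p,q},{p,s},{q,s},{r,s},{s,t},{p,q,s},{p,r,s},{p,s,t}} A245={{s},{p,q},{p,s},{q,s},{r,s},{s,t},{p,q,s},{p,r,s},{p,r,t},{p,s,t}} A345={{q},{s},{p,q},{p,s},{q,r},{q,s},{q,t},{r,s},{s,t},{p,q,s},{p,r,s},{p,s,t},{q,r,t}}
  A1234={{s},{p,q},{p,s},{q,s},{r,s},{s,t},{p,q,s},{p,r,s},{p,s,t}} A1235={{s},{p,q},{p,s},{q,s},{r,s},{s,t},{p,q,s},{p,r,s},{p,s,t}} A1245={{s},{p,q},{p,s},{q,s},{r,s},{s,t},{p,q,s},{p,r,s},{p,r,t},{p,s,t}} A1345={{s},{p,q},{p,s},{q,s},{q,t},{r,s},{s,t},{p,q,s},{p,r,s},{p,s,t},{q,r,t}} A2345={{s},{p,q},{p,s},{q,s},{r,s},{s,t},{p,q,s},{p,r,s},{p,s,t}}
  A12345={{s},{p,q},{p,s},{q,s},{r,s},{s,t},{p,q,s},{p,r,s},{p,s,t}}
components per intersection:
  A1: {{p},{s},{t},{p,q},{p,r},{p,s},{p,t},{q,s},{q,t},{r,s},{r,t},{s,t},{p,q,s},{p,r,s},{p,r,t},{p,s,t},{q,r,t}}
  A2: {{p},{s},{p,q},{p,r},{p,s},{p,t},{q,s},{r,s},{s,t},{p,q,s},{p,r,s},{p,r,t},{p,s,t}}
  A3: {{q},{s},{p,q},{p,s},{q,r},{q,s},{q,t},{r,s},{s,t},{p,q,s},{p,r,s},{p,s,t},{q,r,t}}
  A4: {{q},{s},{t},{p,q},{p,s},{p,t},{q,r},{q,s},{q,t},{r,s},{r,t},{s,t},{p,q,s},{p,r,s},{p,r,t},{p,s,t},{q,r,t}}
  A5: {{q},{r},{s},{p,q},{p,r},{p,s},{q,r},{q,s},{q,t},{r,s},{r,t},{s,t},{p,q,s},{p,r,s},{p,r,t},{p,s,t},{q,r,t}}
  A12: {{p},{s},{p,q},{p,r},{p,s},{p,t},{q,s},{r,s},{s,t},{p,q,s},{p,r,s},{p,r,t},{p,s,t}}
  A13: {{s},{p,q},{p,s},{q,s},{r,s},{s,t},{p,q,s},{p,r,s},{p,s,t}} {{q,t},{q,r,t}}
  A14: {{s},{t},{p,q},{p,s},{p,t},{q,s},{q,t},{r,s},{r,t},{s,t},{p,q,s},{p,r,s},{p,r,t},{p,s,t},{q,r,t}}
  A15: {{s},{p,q},{p,r},{p,s},{q,s},{q,t},{r,s},{r,t},{s,t},{p,q,s},{p,r,s},{p,r,t},{p,s,t},{q,r,t}}
  A23: {{s},{p,q},{p,s},{q,s},{r,s},{s,t},{p,q,s},{p,r,s},{p,s,t}}
  A24: {{s},{p,q},{p,s},{p,t},{q,s},{r,s},{s,t},{p,q,s},{p,r,s},{p,r,t},{p,s,t}}
  A25: {{s},{p,q},{p,r},{p,s},{q,s},{r,s},{s,t},{p,q,s},{p,r,s},{p,r,t},{p,s,t}}
  A34: {{q},{s},{p,q},{p,s},{q,r},{q,s},{q,t},{r,s},{s,t},{p,q,s},{p,r,s},{p,s,t},{q,r,t}}
  A35: {{q},{s},{p,q},{p,s},{q,r},{q,s},{q,t},{r,s},{s,t},{p,q,s},{p,r,s},{p,s,t},{q,r,t}}
  A45: {{q},{s},{p,q},{p,s},{q,r},{q,s},{q,t},{r,s},{r,t},{s,t},{p,q,s},{p,r,s},{p,r,t},{p,s,t},{q,r,t}}
  A123: {{s},{p,q},{p,s},{q,s},{r,s},{s,t},{p,q,s},{p,r,s},{p,s,t}}
  A124: {{s},{p,q},{p,s},{p,t},{q,s},{r,s},{s,t},{p,q,s},{p,r,s},{p,r,t},{p,s,t}}
  A125: {{s},{p,q},{p,r},{p,s},{q,s},{r,s},{s,t},{p,q,s},{p,r,s},{p,r,t},{p,s,t}}
  A134: {{s},{p,q},{p,s},{q,s},{r,s},{s,t},{p,q,s},{p,r,s},{p,s,t}} {{q,t},{q,r,t}}
  A135: {{s},{p,q},{p,s},{q,s},{r,s},{s,t},{p,q,s},{p,r,s},{p,s,t}} {{q,t},{q,r,t}}
  A145: {{s},{p,q},{p,s},{q,s},{r,s},{s,t},{p,q,s},{p,r,s},{p,s,t}} {{q,t},{r,t},{p,r,t},{q,r,t}}
  A234: {{s},{p,q},{p,s},{q,s},{r,s},{s,t},{p,q,s},{p,r,s},{p,s,t}}
  A235: {{s},{p,q},{p,s},{q,s},{r,s},{s,t},{p,q,s},{p,r,s},{p,s,t}}
  A245: {{s},{p,q},{p,s},{q,s},{r,s},{s,t},{p,q,s},{p,r,s},{p,s,t}} {{p,r,t}}
  A345: {{q},{s},{p,q},{p,s},{q,r},{q,s},{q,t},{r,s},{s,t},{p,q,s},{p,r,s},{p,s,t},{q,r,t}}
  A1234: {{s},{p,q},{p,s},{q,s},{r,s},{s,t},{p,q,s},{p,r,s},{p,s,t}}
  A1235: {{s},{p,q},{p,s},{q,s},{r,s},{s,t},{p,q,s},{p,r,s},{p,s,t}}
  A1245: {{s},{p,q},{p,s},{q,s},{r,s},{s,t},{p,q,s},{p,r,s},{p,s,t}} {{p,r,t}}
  A1345: {{s},{p,q},{p,s},{q,s},{r,s},{s,t},{p,q,s},{p,r,s},{p,s,t}} {{q,t},{q,r,t}}
  A2345: {{s},{p,q},{p,s},{q,s},{r,s},{s,t},{p,q,s},{p,r,s},{p,s,t}}
  A12345: {{s},{p,q},{p,s},{q,s},{r,s},{s,t},{p,q,s},{p,r,s},{p,s,t}}
C dims 5,11,14,7; δ0: rk 4, SNF 1^4; δ1: rk 7, SNF 1^7; δ2: rk 6, SNF 1^6
Ȟ^0: (5−4)−0=1 ⇒ Z
Ȟ^1: (11−7)−4=0 ⇒ 0
Ȟ^2: (14−6)−7=1 ⇒ Z

Ȟ^0 = Z; Ȟ^1 = 0; Ȟ^2 = Z


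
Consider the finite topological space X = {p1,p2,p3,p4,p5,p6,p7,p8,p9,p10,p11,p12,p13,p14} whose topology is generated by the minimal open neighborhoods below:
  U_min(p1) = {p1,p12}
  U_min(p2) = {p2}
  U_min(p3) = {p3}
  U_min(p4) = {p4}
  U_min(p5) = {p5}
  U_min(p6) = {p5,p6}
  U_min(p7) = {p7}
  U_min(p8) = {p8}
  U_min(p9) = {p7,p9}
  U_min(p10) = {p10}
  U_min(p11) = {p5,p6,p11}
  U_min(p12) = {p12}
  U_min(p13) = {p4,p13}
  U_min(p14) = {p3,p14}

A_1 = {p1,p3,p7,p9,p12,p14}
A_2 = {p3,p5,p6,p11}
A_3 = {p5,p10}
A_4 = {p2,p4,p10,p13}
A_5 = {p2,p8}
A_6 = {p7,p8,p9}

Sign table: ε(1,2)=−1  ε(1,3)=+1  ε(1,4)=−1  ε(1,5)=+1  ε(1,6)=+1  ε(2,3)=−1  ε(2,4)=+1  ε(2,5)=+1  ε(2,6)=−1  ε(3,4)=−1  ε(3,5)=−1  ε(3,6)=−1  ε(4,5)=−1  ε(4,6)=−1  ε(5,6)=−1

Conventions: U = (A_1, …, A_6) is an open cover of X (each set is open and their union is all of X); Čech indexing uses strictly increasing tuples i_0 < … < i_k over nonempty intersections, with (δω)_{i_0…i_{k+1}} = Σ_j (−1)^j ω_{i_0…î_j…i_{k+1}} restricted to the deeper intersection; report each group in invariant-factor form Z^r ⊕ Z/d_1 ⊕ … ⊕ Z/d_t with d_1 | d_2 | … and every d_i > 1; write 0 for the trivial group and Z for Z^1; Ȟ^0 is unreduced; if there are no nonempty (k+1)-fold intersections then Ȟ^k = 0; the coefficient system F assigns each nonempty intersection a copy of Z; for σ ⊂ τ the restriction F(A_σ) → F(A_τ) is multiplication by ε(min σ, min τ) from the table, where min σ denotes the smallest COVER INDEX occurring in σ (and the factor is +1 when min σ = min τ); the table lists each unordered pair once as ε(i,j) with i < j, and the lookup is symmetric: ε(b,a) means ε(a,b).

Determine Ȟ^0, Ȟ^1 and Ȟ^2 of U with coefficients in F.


intersection data:
  A12={p3} A16={p7,p9} A23={p5} A34={p10} A45={p2} A56={p8}
C dims 6,6; δ0: rk 6, SNF 1^5·2
Ȟ^0 = (6 − 6) − 0 = 0, so Ȟ^0 ≅ 0
Ȟ^1 = (6 − 0) − 6 = 0 plus torsion [2], so Ȟ^1 ≅ Z/2
Ȟ^2 = (0 − 0) − 0 = 0, so Ȟ^2 ≅ 0

Ȟ^0 = 0, Ȟ^1 = Z/2, Ȟ^2 = 0


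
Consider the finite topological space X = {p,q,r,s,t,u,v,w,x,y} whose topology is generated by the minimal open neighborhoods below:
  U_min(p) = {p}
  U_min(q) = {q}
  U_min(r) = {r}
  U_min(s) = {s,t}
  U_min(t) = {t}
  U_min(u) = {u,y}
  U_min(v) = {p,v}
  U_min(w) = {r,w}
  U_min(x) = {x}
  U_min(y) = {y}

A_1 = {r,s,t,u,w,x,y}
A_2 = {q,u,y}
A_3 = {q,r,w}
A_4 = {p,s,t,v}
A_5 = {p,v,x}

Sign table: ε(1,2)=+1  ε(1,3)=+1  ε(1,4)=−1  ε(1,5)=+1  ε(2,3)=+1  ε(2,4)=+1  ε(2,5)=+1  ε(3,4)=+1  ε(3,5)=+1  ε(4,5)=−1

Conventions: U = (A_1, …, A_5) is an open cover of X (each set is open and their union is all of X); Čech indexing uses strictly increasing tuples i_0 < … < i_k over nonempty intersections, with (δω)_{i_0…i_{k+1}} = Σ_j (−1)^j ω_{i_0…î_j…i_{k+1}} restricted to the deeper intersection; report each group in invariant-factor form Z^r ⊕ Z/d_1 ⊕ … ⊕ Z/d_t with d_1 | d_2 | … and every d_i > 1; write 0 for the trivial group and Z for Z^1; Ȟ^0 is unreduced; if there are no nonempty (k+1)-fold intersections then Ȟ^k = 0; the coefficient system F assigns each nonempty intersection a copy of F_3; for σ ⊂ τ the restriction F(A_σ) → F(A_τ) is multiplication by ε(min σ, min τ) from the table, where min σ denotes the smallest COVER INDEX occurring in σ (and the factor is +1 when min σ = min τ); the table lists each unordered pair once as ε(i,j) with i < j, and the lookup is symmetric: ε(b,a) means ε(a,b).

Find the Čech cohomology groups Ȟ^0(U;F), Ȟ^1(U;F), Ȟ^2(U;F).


nonempty overlaps:
  A12={u,y} A13={r,w} A14={s,t} A15={x} A23={q} A45={p,v}
C dims 5,6; δ0: rk_F3 4
degree 0: 5−4−0 = 1 → Ȟ^0 ≅ Z/3
degree 1: 6−0−4 = 2 → Ȟ^1 ≅ Z/3 ⊕ Z/3
degree 2: 0−0−0 = 0 → Ȟ^2 ≅ 0

Ȟ^0 ≅ Z/3,  Ȟ^1 ≅ Z/3 ⊕ Z/3,  Ȟ^2 ≅ 0


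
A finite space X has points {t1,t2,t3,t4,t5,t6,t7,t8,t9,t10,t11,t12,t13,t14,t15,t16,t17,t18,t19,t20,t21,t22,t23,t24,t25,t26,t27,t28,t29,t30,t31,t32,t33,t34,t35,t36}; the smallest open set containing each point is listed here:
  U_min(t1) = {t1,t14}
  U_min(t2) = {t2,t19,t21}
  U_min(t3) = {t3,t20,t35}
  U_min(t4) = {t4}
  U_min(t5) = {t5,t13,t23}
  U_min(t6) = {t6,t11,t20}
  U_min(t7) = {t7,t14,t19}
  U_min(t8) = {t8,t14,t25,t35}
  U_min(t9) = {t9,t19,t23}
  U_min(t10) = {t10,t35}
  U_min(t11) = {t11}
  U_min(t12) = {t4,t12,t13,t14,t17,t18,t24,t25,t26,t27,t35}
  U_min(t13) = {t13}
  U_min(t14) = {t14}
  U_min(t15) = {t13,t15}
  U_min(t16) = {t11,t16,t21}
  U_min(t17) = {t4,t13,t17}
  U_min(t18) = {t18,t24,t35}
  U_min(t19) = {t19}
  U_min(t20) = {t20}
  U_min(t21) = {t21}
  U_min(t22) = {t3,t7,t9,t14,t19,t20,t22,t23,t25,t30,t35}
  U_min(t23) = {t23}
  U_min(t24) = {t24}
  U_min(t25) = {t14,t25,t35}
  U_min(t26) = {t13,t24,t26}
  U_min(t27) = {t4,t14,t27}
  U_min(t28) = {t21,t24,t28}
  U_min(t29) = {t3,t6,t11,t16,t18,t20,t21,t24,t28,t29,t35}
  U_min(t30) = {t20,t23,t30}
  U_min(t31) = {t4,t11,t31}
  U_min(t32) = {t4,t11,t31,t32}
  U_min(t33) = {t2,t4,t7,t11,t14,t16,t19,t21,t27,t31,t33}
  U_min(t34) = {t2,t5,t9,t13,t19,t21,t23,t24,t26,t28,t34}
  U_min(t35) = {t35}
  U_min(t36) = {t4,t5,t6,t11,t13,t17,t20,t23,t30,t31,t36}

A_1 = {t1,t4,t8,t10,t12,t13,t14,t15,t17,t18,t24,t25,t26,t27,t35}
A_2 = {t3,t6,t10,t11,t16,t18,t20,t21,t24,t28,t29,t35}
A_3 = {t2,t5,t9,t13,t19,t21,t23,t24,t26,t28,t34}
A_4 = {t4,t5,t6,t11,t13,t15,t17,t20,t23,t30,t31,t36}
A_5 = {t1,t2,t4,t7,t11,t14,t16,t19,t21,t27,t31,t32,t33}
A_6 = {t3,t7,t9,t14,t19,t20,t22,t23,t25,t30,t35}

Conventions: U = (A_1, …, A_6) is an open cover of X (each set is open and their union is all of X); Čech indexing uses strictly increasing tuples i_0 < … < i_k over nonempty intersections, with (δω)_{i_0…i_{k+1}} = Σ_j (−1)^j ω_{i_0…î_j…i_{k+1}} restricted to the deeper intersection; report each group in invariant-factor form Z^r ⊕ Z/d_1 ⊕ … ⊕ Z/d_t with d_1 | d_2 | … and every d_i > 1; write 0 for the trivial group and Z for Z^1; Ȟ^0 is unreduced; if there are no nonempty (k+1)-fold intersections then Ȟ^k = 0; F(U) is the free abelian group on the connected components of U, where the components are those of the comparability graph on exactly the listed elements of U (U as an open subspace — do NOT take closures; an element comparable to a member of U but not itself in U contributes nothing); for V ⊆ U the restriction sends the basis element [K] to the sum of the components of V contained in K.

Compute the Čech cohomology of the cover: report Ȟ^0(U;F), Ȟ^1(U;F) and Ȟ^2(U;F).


nerve of the cover:
  A12={t10,t18,t24,t35} A13={t13,t24,t26} A14={t4,t13,t15,t17} A15={t1,t4,t14,t27} A16={t14,t25,t35} A23={t21,t24,t28} A24={t6,t11,t20} A25={t11,t16,t21} A26={t3,t20,t35} A34={t5,t13,t23} A35={t2,t19,t21} A36={t9,t19,t23} A45={t4,t11,t31} A46={t20,t23,t30} A56={t7,t14,t19}
  A123={t24} A126={t35} A134={t13} A145={t4} A156={t14} A235={t21} A245={t11} A246={t20} A346={t23} A356={t19}
components per intersection:
  A1: {t1,t4,t8,t10,t12,t13,t14,t15,t17,t18,t24,t25,t26,t27,t35}
  A2: {t3,t6,t10,t11,t16,t18,t20,t21,t24,t28,t29,t35}
  A3: {t2,t5,t9,t13,t19,t21,t23,t24,t26,t28,t34}
  A4: {t4,t5,t6,t11,t13,t15,t17,t20,t23,t30,t31,t36}
  A5: {t1,t2,t4,t7,t11,t14,t16,t19,t21,t27,t31,t32,t33}
  A6: {t3,t7,t9,t14,t19,t20,t22,t23,t25,t30,t35}
  A12: {t10,t18,t24,t35}
  A13: {t13,t24,t26}
  A14: {t4,t13,t15,t17}
  A15: {t1,t4,t14,t27}
  A16: {t14,t25,t35}
  A23: {t21,t24,t28}
  A24: {t6,t11,t20}
  A25: {t11,t16,t21}
  A26: {t3,t20,t35}
  A34: {t5,t13,t23}
  A35: {t2,t19,t21}
  A36: {t9,t19,t23}
  A45: {t4,t11,t31}
  A46: {t20,t23,t30}
  A56: {t7,t14,t19}
  A123: {t24}
  A126: {t35}
  A134: {t13}
  A145: {t4}
  A156: {t14}
  A235: {t21}
  A245: {t11}
  A246: {t20}
  A346: {t23}
  A356: {t19}
C dims 6,15,10; δ0: rk 5, SNF 1^5; δ1: rk 10, SNF 1^9·2
Ȟ^0 = (6 − 5) − 0 = 1, so Ȟ^0 ≅ Z
Ȟ^1 = (15 − 10) − 5 = 0, so Ȟ^1 ≅ 0
Ȟ^2 = (10 − 0) − 10 = 0 plus torsion [2], so Ȟ^2 ≅ Z/2

Ȟ^0 ≅ Z,  Ȟ^1 ≅ 0,  Ȟ^2 ≅ Z/2


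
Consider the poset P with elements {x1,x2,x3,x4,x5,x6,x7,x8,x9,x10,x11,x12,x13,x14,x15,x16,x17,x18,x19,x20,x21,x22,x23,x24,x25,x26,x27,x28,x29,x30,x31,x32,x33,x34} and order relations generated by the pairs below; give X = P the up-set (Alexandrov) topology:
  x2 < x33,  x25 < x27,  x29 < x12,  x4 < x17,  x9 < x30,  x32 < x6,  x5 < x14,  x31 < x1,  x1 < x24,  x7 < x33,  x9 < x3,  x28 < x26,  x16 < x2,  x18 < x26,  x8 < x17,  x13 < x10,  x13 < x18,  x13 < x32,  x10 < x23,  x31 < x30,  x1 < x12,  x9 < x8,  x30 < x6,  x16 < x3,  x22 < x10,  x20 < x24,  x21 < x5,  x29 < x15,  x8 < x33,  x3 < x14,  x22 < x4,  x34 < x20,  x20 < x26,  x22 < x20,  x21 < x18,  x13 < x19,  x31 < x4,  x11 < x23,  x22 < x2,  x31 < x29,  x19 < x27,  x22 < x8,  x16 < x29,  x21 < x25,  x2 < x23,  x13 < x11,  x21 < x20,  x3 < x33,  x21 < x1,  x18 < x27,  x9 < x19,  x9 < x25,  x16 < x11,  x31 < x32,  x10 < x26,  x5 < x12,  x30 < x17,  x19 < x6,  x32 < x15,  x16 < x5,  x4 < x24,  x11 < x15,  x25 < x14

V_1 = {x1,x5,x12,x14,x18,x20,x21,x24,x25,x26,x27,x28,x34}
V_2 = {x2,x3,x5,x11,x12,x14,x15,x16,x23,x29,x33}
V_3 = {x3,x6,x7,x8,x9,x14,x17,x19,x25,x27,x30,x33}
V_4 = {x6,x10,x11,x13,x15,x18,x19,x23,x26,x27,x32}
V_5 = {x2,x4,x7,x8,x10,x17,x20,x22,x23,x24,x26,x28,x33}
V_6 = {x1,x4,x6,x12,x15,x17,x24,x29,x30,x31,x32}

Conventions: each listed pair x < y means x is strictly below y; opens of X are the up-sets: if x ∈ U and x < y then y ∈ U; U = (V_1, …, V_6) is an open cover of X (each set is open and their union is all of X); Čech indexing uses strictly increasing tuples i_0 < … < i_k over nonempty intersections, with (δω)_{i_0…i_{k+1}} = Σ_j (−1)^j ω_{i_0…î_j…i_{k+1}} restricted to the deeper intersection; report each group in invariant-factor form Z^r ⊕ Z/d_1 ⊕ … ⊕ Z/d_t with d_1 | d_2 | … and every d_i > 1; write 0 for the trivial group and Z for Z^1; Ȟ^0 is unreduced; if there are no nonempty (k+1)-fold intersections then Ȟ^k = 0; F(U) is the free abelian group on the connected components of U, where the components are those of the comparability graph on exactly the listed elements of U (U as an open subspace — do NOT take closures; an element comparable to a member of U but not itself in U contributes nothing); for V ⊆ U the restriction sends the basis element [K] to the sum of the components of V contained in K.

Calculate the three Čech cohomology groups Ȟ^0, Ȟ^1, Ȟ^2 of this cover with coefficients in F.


nonempty intersections:
  V12={x5,x12,x14} V13={x14,x25,x27} V14={x18,x26,x27} V15={x20,x24,x26,x28} V16={x1,x12,x24} V23={x3,x14,x33} V24={x11,x15,x23} V25={x2,x23,x33} V26={x12,x15,x29} V34={x6,x19,x27} V35={x7,x8,x17,x33} V36={x6,x17,x30} V45={x10,x23,x26} V46={x6,x15,x32} V56={x4,x17,x24}
  V123={x14} V126={x12} V134={x27} V145={x26} V156={x24} V235={x33} V245={x23} V246={x15} V346={x6} V356={x17}
components per intersection:
  V1: {x1,x5,x12,x14,x18,x20,x21,x24,x25,x26,x27,x28,x34}
  V2: {x2,x3,x5,x11,x12,x14,x15,x16,x23,x29,x33}
  V3: {x3,x6,x7,x8,x9,x14,x17,x19,x25,x27,x30,x33}
  V4: {x6,x10,x11,x13,x15,x18,x19,x23,x26,x27,x32}
  V5: {x2,x4,x7,x8,x10,x17,x20,x22,x23,x24,x26,x28,x33}
  V6: {x1,x4,x6,x12,x15,x17,x24,x29,x30,x31,x32}
  V12: {x5,x12,x14}
  V13: {x14,x25,x27}
  V14: {x18,x26,x27}
  V15: {x20,x24,x26,x28}
  V16: {x1,x12,x24}
  V23: {x3,x14,x33}
  V24: {x11,x15,x23}
  V25: {x2,x23,x33}
  V26: {x12,x15,x29}
  V34: {x6,x19,x27}
  V35: {x7,x8,x17,x33}
  V36: {x6,x17,x30}
  V45: {x10,x23,x26}
  V46: {x6,x15,x32}
  V56: {x4,x17,x24}
  V123: {x14}
  V126: {x12}
  V134: {x27}
  V145: {x26}
  V156: {x24}
  V235: {x33}
  V245: {x23}
  V246: {x15}
  V346: {x6}
  V356: {x17}
C dims 6,15,10; δ0: rk 5, SNF 1^5; δ1: rk 10, SNF 1^9·2
Ȟ^0: (6−5)−0=1 ⇒ Z
Ȟ^1: (15−10)−5=0 ⇒ 0
Ȟ^2: (10−0)−10=0 plus torsion [2] ⇒ Z/2

Ȟ^0 = Z, Ȟ^1 = 0, Ȟ^2 = Z/2


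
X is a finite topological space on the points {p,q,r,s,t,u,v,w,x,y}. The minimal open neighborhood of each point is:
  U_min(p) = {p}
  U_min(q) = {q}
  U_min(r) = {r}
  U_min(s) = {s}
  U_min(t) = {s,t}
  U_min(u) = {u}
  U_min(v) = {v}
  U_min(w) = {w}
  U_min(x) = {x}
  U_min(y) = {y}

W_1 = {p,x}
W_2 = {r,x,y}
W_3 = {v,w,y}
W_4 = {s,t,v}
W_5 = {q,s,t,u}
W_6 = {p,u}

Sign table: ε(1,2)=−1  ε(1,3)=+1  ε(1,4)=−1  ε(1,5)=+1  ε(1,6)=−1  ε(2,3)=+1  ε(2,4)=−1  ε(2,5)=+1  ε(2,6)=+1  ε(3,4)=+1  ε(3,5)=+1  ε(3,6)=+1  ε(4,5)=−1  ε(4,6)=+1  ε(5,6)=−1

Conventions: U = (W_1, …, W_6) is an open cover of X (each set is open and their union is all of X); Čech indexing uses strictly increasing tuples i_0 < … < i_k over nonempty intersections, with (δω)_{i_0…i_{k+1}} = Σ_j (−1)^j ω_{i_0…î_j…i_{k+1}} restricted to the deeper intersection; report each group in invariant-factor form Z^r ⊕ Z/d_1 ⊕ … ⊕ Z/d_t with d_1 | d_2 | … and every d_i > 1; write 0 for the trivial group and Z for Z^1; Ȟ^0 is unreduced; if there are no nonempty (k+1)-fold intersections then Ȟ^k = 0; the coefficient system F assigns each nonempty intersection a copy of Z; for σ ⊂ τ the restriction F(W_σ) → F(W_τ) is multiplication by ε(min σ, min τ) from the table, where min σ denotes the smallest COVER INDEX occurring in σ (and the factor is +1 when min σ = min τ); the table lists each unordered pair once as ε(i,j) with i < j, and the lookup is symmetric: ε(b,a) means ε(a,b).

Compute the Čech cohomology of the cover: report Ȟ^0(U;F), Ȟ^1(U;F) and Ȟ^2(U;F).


Ȟ^0 ≅ Z,  Ȟ^1 ≅ Z,  Ȟ^2 ≅ 0

intersection data:
  W12={x} W16={p} W23={y} W34={v} W45={s,t} W56={u}
C dims 6,6; δ0: rk 5, SNF 1^5
Ȟ^0 = (6 − 5) − 0 = 1, so Ȟ^0 ≅ Z
Ȟ^1 = (6 − 0) − 5 = 1, so Ȟ^1 ≅ Z
Ȟ^2 = (0 − 0) − 0 = 0, so Ȟ^2 ≅ 0


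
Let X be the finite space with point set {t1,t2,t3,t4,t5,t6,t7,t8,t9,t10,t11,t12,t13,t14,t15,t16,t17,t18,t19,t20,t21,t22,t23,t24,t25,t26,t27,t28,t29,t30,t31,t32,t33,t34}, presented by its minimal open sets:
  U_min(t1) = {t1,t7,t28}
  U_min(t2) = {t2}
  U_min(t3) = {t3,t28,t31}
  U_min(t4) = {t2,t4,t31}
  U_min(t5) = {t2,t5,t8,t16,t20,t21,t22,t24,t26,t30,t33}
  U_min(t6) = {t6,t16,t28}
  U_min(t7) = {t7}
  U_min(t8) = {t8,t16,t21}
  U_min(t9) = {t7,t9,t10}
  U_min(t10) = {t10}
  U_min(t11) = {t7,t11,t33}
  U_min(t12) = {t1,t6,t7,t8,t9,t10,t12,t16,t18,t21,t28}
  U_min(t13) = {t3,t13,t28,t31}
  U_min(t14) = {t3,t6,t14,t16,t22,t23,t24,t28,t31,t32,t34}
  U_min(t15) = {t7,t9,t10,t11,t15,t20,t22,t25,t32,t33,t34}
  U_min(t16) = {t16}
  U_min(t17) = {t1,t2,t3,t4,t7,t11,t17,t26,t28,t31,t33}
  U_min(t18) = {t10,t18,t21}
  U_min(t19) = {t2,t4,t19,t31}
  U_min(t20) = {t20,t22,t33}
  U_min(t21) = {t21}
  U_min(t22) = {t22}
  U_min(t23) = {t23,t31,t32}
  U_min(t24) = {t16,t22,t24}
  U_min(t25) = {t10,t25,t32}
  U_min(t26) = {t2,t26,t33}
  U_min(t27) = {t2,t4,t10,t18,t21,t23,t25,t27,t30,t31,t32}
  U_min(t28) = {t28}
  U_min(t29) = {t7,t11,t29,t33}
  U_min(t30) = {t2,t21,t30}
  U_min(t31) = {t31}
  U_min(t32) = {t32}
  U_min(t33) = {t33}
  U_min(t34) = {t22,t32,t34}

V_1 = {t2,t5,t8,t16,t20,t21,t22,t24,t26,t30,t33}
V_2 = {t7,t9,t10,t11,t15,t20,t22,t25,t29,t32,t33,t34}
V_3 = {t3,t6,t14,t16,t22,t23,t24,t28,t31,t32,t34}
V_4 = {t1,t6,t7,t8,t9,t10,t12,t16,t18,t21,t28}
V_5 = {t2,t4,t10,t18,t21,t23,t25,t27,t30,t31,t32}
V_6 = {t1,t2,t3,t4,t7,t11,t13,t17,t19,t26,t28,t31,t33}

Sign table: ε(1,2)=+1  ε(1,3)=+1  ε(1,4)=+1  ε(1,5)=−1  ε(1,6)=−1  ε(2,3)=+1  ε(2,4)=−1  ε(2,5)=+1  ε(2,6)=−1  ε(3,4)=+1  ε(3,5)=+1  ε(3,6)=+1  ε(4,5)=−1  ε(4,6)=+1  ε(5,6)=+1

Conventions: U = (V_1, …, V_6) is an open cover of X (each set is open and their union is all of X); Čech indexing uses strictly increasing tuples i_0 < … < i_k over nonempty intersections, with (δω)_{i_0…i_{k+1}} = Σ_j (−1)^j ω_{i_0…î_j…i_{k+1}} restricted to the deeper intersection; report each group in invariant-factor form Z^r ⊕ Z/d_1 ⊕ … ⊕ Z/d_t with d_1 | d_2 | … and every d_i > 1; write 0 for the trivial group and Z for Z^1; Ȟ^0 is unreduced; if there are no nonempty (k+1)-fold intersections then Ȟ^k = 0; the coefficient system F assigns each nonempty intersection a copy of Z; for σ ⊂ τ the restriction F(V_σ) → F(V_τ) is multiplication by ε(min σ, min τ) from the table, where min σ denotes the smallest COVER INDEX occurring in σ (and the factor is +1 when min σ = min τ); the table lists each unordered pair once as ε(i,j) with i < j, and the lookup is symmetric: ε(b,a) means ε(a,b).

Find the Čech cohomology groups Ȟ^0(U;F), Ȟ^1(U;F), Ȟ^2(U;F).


Ȟ^0(U;F) ≅ 0,  Ȟ^1(U;F) ≅ Z/2,  Ȟ^2(U;F) ≅ Z

intersection data:
  V12={t20,t22,t33} V13={t16,t22,t24} V14={t8,t16,t21} V15={t2,t21,t30} V16={t2,t26,t33} V23={t22,t32,t34} V24={t7,t9,t10} V25={t10,t25,t32} V26={t7,t11,t33} V34={t6,t16,t28} V35={t23,t31,t32} V36={t3,t28,t31} V45={t10,t18,t21} V46={t1,t7,t28} V56={t2,t4,t31}
  V123={t22} V126={t33} V134={t16} V145={t21} V156={t2} V235={t32} V245={t10} V246={t7} V346={t28} V356={t31}
C dims 6,15,10; δ0: rk 6, SNF 1^5·2; δ1: rk 9, SNF 1^9
Ȟ^0 = (6 − 6) − 0 = 0, so Ȟ^0 ≅ 0
Ȟ^1 = (15 − 9) − 6 = 0 plus torsion [2], so Ȟ^1 ≅ Z/2
Ȟ^2 = (10 − 0) − 9 = 1, so Ȟ^2 ≅ Z


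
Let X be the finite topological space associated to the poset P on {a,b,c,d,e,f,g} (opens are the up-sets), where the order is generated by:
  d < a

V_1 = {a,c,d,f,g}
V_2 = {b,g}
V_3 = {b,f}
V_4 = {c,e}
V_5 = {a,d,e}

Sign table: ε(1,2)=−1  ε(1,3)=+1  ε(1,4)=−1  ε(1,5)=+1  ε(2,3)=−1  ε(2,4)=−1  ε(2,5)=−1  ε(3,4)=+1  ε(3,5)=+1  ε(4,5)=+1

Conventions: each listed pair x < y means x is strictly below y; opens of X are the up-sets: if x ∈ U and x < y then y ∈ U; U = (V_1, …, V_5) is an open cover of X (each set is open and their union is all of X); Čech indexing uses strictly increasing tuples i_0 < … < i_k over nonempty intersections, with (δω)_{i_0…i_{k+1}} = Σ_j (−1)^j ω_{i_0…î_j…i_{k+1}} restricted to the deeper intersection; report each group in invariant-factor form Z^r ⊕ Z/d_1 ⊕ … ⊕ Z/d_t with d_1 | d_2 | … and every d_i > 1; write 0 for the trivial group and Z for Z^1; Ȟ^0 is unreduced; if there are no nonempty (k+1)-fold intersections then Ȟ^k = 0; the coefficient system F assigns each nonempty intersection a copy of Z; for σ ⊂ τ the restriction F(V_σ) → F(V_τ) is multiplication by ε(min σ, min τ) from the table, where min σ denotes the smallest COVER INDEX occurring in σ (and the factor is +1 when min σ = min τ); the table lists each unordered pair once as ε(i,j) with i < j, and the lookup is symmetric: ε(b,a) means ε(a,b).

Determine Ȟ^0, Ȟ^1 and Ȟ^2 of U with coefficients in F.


cover nerve:
  V12={g} V13={f} V14={c} V15={a,d} V23={b} V45={e}
C dims 5,6; δ0: rk 5, SNF 1^4·2
Ȟ^0: (5−5)−0=0 ⇒ 0
Ȟ^1: (6−0)−5=1 plus torsion [2] ⇒ Z ⊕ Z/2
Ȟ^2: (0−0)−0=0 ⇒ 0

Ȟ^0 = 0; Ȟ^1 = Z ⊕ Z/2; Ȟ^2 = 0


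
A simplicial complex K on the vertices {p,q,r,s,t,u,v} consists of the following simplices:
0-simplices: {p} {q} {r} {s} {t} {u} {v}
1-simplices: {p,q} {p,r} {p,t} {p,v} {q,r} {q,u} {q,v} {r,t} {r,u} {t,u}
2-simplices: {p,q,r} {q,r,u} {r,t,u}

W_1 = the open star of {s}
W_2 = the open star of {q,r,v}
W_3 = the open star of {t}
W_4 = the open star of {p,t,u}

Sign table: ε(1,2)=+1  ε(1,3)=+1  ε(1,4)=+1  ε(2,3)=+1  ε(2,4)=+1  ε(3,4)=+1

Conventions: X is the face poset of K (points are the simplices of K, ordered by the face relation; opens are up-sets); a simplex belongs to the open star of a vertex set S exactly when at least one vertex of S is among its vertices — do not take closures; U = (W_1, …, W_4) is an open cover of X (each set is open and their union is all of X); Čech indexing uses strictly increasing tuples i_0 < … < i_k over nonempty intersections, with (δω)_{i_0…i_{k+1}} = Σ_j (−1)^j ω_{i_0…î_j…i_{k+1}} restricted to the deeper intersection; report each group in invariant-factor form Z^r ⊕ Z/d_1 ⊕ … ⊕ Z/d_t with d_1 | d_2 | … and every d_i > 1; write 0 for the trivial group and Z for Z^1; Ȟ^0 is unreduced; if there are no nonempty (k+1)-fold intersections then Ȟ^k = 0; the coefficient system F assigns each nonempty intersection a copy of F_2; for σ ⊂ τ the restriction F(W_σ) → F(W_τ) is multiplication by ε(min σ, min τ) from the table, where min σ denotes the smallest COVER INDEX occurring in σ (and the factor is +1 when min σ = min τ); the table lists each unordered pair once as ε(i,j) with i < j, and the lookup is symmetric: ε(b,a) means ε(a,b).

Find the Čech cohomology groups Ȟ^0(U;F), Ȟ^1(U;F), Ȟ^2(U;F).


Ȟ^0 = Z/2 ⊕ Z/2; Ȟ^1 = 0; Ȟ^2 = 0

nonempty overlaps:
  W1={{s}} W2={{q},{r},{v},{p,q},{p,r},{p,v},{q,r},{q,u},{q,v},{r,t},{r,u},{p,q,r},{q,r,u},{r,t,u}} W3={{t},{p,t},{r,t},{t,u},{r,t,u}} W4={{p},{t},{u},{p,q},{p,r},{p,t},{p,v},{q,u},{r,t},{r,u},{t,u},{p,q,r},{q,r,u},{r,t,u}}
  W23={{r,t},{r,t,u}} W24={{p,q},{p,r},{p,v},{q,u},{r,t},{r,u},{p,q,r},{q,r,u},{r,t,u}} W34={{t},{p,t},{r,t},{t,u},{r,t,u}}
  W234={{r,t},{r,t,u}}
C dims 4,3,1; δ0: rk_F2 2; δ1: rk_F2 1
degree 0: 4−2−0 = 2 → Ȟ^0 ≅ Z/2 ⊕ Z/2
degree 1: 3−1−2 = 0 → Ȟ^1 ≅ 0
degree 2: 1−0−1 = 0 → Ȟ^2 ≅ 0


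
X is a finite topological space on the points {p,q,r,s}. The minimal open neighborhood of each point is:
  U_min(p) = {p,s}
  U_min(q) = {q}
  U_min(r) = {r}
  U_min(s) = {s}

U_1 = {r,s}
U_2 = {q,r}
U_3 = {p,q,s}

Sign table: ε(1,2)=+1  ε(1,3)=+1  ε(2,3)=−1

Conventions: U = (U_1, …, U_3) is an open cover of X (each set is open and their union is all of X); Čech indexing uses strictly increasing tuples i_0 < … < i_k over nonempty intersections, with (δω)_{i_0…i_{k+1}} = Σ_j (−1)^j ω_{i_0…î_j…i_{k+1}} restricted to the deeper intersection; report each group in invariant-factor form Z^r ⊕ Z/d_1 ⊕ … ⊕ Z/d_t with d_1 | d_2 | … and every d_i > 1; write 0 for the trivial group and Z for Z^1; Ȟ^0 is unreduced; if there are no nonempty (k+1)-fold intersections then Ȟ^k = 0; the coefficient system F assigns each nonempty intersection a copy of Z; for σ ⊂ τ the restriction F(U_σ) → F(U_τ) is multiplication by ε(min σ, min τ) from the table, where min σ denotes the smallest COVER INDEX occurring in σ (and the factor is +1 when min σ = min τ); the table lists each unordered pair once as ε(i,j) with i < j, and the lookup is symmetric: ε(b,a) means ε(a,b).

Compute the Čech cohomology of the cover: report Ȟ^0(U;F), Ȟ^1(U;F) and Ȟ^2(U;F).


Ȟ^0(U;F) ≅ 0, Ȟ^1(U;F) ≅ Z/2, Ȟ^2(U;F) ≅ 0

intersection data:
  U12={r} U13={s} U23={q}
C dims 3,3; δ0: rk 3, SNF 1^2·2
Ȟ^0 = (3 − 3) − 0 = 0, so Ȟ^0 ≅ 0
Ȟ^1 = (3 − 0) − 3 = 0 plus torsion [2], so Ȟ^1 ≅ Z/2
Ȟ^2 = (0 − 0) − 0 = 0, so Ȟ^2 ≅ 0


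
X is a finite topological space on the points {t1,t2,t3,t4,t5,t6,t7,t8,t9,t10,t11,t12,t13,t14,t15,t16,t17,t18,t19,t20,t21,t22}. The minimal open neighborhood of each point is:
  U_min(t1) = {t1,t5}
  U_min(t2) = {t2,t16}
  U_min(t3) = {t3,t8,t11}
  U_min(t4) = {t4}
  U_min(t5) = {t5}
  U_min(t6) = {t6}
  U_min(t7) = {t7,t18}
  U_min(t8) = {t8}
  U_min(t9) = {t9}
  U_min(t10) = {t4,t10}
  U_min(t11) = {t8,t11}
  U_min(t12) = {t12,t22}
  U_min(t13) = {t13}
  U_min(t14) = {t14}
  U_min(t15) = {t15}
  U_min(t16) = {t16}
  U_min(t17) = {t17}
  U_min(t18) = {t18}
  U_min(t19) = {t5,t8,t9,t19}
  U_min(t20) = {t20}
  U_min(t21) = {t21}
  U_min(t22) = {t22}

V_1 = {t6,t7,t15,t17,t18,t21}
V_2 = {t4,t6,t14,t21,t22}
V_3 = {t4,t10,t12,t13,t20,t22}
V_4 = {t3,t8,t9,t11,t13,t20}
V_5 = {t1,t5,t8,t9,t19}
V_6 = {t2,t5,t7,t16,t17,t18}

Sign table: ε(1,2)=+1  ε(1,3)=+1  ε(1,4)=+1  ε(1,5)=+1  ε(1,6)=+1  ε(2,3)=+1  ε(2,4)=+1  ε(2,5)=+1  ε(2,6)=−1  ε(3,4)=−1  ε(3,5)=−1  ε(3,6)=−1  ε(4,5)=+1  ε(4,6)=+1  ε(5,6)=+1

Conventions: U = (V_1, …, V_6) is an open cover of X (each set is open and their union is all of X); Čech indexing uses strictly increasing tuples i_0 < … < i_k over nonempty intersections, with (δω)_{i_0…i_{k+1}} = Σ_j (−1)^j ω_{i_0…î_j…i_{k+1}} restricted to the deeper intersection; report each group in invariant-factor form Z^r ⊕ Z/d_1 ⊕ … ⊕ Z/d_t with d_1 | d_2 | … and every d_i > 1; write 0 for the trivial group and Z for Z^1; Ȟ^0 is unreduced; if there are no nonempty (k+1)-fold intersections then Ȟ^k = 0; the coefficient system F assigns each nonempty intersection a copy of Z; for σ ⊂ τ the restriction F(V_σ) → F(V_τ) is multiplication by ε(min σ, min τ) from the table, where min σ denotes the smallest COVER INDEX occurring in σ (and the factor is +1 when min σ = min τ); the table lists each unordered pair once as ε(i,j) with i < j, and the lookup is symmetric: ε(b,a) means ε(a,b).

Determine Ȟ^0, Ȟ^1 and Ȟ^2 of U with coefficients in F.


Ȟ^0(U;F) ≅ 0, Ȟ^1(U;F) ≅ Z/2, Ȟ^2(U;F) ≅ 0

nerve simplices:
  V12={t6,t21} V16={t7,t17,t18} V23={t4,t22} V34={t13,t20} V45={t8,t9} V56={t5}
C dims 6,6; δ0: rk 6, SNF 1^5·2
degree 0: 6−6−0 = 0 → Ȟ^0 ≅ 0
degree 1: 6−0−6 = 0 plus torsion [2] → Ȟ^1 ≅ Z/2
degree 2: 0−0−0 = 0 → Ȟ^2 ≅ 0
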